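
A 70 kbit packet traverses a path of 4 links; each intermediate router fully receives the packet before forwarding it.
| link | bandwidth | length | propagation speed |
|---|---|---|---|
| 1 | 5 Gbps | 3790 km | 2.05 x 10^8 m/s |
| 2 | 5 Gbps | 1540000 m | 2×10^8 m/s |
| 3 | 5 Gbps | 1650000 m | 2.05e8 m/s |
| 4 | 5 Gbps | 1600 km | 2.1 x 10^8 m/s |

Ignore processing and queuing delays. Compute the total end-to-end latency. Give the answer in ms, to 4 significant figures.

41.91 ms

L = 70000 bits.
Transmission delay per hop = L/R = 70000/5000000000 = 0.014 ms; 4 hops → 0.056 ms.
Propagation delays (d/s per hop): 18.4878, 7.7, 8.04878, 7.61905 ms; sum = 41.8556 ms.
End-to-end = 41.91 ms.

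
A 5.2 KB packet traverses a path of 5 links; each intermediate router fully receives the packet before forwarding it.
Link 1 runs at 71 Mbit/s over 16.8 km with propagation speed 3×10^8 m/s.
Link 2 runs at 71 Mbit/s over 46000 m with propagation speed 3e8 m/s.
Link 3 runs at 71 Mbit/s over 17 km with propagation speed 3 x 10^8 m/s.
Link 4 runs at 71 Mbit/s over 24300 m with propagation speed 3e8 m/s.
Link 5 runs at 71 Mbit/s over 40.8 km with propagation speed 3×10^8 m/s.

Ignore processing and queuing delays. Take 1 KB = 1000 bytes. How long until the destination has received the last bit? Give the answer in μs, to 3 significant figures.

3410 μs

L = 41600 bits.
Transmission delay per hop = L/R = 41600/71000000 = 585.915 μs; 5 hops → 2929.58 μs.
Propagation delays (d/s per hop): 56, 153.333, 56.6667, 81, 136 μs; sum = 483 μs.
End-to-end = 3410 μs.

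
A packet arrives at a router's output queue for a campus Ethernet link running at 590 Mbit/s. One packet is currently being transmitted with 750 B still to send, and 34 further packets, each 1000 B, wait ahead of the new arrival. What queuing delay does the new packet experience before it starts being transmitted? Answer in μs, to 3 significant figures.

Each queued packet: L/R = 8000/590000000 = 13.5593 μs.
34 queued → 461.017 μs.
Plus remaining 6000 bits of current packet: 10.1695 μs.
Queuing delay = 471 μs.

471 μs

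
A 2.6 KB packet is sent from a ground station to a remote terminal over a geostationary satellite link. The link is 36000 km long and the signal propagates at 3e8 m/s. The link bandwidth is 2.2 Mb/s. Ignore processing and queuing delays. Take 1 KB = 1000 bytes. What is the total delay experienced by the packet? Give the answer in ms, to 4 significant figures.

129.5 ms

L = 20800 bits.
Transmission delay = L/R = 20800 / 2200000 = 9.45455 ms.
Propagation delay = d/s = 36000000 m / 300000000 m/s = 120 ms.
Total = 129.5 ms.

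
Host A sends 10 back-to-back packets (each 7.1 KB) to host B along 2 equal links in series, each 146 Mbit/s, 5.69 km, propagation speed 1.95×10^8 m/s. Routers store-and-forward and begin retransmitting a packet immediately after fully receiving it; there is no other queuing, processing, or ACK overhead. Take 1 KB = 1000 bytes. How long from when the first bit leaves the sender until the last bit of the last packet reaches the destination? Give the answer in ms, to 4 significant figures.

Per-hop transmission t_tx = L/R = 56800/146000000 = 0.389041 ms.
Per-hop propagation t_prop = 5690/195000000 = 0.0291795 ms.
Pipeline fill: first packet needs 2·t_tx to clear all hops; remaining 9 packets each add one t_tx.
Total = (2+10-1)·t_tx + 2·t_prop = 11·0.389041 + 2·0.0291795 = 4.338 ms.

4.338 ms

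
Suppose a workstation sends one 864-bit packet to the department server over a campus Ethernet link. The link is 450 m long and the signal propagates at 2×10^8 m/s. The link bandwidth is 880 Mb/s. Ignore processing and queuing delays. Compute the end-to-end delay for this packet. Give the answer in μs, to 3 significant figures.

3.23 μs

Transmission delay = L/R = 864 / 880000000 = 0.981818 μs.
Propagation delay = d/s = 450 m / 200000000 m/s = 2.25 μs.
Total = 3.23 μs.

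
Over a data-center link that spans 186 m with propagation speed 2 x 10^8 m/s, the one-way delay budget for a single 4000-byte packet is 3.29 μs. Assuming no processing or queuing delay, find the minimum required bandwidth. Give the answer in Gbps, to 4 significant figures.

L = 32000 bits.
Propagation delay = 186 / 200000000 = 0.93 μs.
Transmission budget = 3.29 − 0.93 = 2.36 μs.
R ≥ L / t_tx = 32000 bits / 2.36e-06 s = 13.56 Gbps.

13.56 Gbps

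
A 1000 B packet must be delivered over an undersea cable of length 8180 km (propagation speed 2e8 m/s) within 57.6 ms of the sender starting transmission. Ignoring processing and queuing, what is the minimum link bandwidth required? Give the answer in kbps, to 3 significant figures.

479 kbps

L = 8000 bits.
Propagation delay = 8180000 / 200000000 = 40.9 ms.
Transmission budget = 57.6 − 40.9 = 16.7 ms.
R ≥ L / t_tx = 8000 bits / 0.0167 s = 479 kbps.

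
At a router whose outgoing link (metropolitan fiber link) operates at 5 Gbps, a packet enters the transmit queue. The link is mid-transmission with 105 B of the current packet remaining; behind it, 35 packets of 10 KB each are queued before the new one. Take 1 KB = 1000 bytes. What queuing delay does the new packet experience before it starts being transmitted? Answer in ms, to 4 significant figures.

0.5602 ms

Each queued packet: L/R = 80000/5000000000 = 0.016 ms.
35 queued → 0.56 ms.
Plus remaining 840 bits of current packet: 0.000168 ms.
Queuing delay = 0.5602 ms.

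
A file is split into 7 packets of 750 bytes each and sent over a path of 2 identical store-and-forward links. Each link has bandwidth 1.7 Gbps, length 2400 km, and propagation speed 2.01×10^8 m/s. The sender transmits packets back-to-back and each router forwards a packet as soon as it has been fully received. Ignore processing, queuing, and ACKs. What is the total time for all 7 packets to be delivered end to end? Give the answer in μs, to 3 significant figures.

23900 μs

Per-hop transmission t_tx = L/R = 6000/1700000000 = 3.52941 μs.
Per-hop propagation t_prop = 2400000/2.01e+08 = 11940.3 μs.
Pipeline fill: first packet needs 2·t_tx to clear all hops; remaining 6 packets each add one t_tx.
Total = (2+7-1)·t_tx + 2·t_prop = 8·3.52941 + 2·11940.3 = 23900 μs.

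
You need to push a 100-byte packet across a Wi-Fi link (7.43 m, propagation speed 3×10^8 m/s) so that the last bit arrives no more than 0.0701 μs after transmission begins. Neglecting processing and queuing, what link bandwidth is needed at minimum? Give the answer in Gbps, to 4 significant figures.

17.65 Gbps

L = 800 bits.
Propagation delay = 7.43 / 300000000 = 0.0247667 μs.
Transmission budget = 0.0701 − 0.0247667 = 0.0453333 μs.
R ≥ L / t_tx = 800 bits / 4.53333e-08 s = 17.65 Gbps.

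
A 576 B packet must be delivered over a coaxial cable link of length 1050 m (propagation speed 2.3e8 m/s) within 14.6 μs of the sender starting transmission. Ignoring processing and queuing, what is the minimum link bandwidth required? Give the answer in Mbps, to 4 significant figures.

L = 4608 bits.
Propagation delay = 1050 / 2.3e+08 = 4.56522 μs.
Transmission budget = 14.6 − 4.56522 = 10.0348 μs.
R ≥ L / t_tx = 4608 bits / 1.00348e-05 s = 459.2 Mbps.

459.2 Mbps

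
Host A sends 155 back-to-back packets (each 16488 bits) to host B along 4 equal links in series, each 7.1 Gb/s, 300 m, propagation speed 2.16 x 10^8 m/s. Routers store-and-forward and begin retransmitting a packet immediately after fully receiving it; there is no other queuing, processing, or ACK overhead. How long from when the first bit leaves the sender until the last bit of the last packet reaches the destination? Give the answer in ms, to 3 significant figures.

Per-hop transmission t_tx = L/R = 16488/7100000000 = 0.00232225 ms.
Per-hop propagation t_prop = 300/216000000 = 0.00138889 ms.
Pipeline fill: first packet needs 4·t_tx to clear all hops; remaining 154 packets each add one t_tx.
Total = (4+155-1)·t_tx + 4·t_prop = 158·0.00232225 + 4·0.00138889 = 0.372 ms.

0.372 ms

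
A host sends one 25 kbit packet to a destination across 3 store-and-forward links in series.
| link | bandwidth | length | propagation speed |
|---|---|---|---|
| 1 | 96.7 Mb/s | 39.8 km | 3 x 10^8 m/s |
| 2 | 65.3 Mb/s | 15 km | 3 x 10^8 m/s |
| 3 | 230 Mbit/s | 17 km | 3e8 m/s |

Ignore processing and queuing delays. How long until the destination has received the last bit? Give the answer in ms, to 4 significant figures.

L = 25000 bits.
Transmission delays (L/R per hop): 0.258532, 0.382848, 0.108696 ms; sum = 0.750076 ms.
Propagation delays (d/s per hop): 0.132667, 0.05, 0.0566667 ms; sum = 0.239333 ms.
End-to-end = 0.9894 ms.

0.9894 ms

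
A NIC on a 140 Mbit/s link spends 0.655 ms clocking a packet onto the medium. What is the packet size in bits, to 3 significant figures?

L = R × t_tx = 140000000 b/s × 0.000655 s = 91700 bits.

91700 bits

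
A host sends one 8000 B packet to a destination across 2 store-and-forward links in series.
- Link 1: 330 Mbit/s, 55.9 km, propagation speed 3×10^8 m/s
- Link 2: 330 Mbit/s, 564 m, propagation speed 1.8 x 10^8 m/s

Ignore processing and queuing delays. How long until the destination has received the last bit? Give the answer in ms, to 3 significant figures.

L = 8000 × 8 = 64000 bits.
Transmission delay per hop = L/R = 64000/330000000 = 0.193939 ms; 2 hops → 0.387879 ms.
Propagation delays (d/s per hop): 0.186333, 0.00313333 ms; sum = 0.189467 ms.
End-to-end = 0.577 ms.

0.577 ms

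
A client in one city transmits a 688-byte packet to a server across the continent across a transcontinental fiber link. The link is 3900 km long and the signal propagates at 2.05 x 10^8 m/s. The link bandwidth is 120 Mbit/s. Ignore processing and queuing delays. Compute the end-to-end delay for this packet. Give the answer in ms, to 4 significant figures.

L = 688 × 8 = 5504 bits.
Transmission delay = L/R = 5504 / 120000000 = 0.0458667 ms.
Propagation delay = d/s = 3900000 m / 2.05e+08 m/s = 19.0244 ms.
Total = 19.07 ms.

19.07 ms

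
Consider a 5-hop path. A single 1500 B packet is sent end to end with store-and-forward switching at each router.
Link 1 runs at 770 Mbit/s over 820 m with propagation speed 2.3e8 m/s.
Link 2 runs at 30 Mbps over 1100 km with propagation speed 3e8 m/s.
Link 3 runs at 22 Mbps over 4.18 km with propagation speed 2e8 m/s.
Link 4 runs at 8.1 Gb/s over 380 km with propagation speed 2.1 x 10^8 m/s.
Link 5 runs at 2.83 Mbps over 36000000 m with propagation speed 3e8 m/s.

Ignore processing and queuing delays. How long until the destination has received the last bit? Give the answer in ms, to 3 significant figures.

L = 1500 × 8 = 12000 bits.
Transmission delays (L/R per hop): 0.0155844, 0.4, 0.545455, 0.00148148, 4.24028 ms; sum = 5.2028 ms.
Propagation delays (d/s per hop): 0.00356522, 3.66667, 0.0209, 1.80952, 120 ms; sum = 125.501 ms.
End-to-end = 131 ms.

131 ms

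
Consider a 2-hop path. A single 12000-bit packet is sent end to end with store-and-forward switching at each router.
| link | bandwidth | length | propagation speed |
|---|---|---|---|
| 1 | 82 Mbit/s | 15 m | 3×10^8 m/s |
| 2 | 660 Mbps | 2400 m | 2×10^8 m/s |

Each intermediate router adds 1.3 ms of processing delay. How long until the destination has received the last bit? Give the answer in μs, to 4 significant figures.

Transmission delays (L/R per hop): 146.341, 18.1818 μs; sum = 164.523 μs.
Propagation delays (d/s per hop): 0.05, 12 μs; sum = 12.05 μs.
Processing at 1 router(s): 1 × 1.3 ms = 1300 μs.
End-to-end = 1477 μs.

1477 μs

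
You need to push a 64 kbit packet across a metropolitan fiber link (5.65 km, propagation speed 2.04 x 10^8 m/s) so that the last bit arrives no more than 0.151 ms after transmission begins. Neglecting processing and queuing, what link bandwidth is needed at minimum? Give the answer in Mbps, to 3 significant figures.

519 Mbps

Propagation delay = 5650 / 204000000 = 0.0276961 ms.
Transmission budget = 0.151 − 0.0276961 = 0.123304 ms.
R ≥ L / t_tx = 64000 bits / 0.000123304 s = 519 Mbps.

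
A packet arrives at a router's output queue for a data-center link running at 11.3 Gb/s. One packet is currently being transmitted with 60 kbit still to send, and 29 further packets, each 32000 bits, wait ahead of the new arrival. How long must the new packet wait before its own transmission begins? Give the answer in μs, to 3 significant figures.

Each queued packet: L/R = 32000/11300000000 = 2.83186 μs.
29 queued → 82.1239 μs.
Plus remaining 60000 bits of current packet: 5.30973 μs.
Queuing delay = 87.4 μs.

87.4 μs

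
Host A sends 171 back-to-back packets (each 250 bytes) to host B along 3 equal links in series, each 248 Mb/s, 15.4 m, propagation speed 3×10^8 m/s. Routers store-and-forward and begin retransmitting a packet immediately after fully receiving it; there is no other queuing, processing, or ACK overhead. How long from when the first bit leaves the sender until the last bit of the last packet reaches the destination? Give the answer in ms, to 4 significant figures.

1.395 ms

Per-hop transmission t_tx = L/R = 2000/248000000 = 0.00806452 ms.
Per-hop propagation t_prop = 15.4/300000000 = 5.13333e-05 ms.
Pipeline fill: first packet needs 3·t_tx to clear all hops; remaining 170 packets each add one t_tx.
Total = (3+171-1)·t_tx + 3·t_prop = 173·0.00806452 + 3·5.13333e-05 = 1.395 ms.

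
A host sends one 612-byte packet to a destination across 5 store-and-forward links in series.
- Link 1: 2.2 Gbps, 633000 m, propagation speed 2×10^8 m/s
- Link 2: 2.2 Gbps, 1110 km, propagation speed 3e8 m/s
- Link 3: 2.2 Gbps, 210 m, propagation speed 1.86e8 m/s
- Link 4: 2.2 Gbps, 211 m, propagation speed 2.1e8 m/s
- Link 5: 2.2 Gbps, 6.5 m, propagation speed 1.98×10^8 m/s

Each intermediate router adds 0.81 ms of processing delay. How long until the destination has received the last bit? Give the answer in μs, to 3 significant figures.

L = 612 × 8 = 4896 bits.
Transmission delay per hop = L/R = 4896/2200000000 = 2.22545 μs; 5 hops → 11.1273 μs.
Propagation delays (d/s per hop): 3165, 3700, 1.12903, 1.00476, 0.0328283 μs; sum = 6867.17 μs.
Processing at 4 router(s): 4 × 0.81 ms = 3240 μs.
End-to-end = 10100 μs.

10100 μs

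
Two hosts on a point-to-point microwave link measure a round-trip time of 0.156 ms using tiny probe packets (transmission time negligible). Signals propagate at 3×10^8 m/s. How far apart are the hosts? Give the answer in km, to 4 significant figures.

23.40 km

One-way propagation = RTT/2 = 0.078 ms.
d = s × t = 300000000 × 7.8e-05 = 23.40 km.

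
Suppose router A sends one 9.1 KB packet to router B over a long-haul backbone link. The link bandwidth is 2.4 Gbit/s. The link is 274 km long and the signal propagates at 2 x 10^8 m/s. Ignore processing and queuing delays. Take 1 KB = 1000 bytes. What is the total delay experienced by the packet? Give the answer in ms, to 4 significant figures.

1.400 ms

L = 72800 bits.
Transmission delay = L/R = 72800 / 2400000000 = 0.0303333 ms.
Propagation delay = d/s = 274000 m / 200000000 m/s = 1.37 ms.
Total = 1.400 ms.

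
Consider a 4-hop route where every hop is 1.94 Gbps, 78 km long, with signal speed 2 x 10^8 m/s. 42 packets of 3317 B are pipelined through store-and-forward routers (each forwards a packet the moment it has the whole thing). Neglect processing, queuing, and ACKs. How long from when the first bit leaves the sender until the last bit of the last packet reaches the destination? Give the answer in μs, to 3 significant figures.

2180 μs

Per-hop transmission t_tx = L/R = 26536/1940000000 = 13.6784 μs.
Per-hop propagation t_prop = 78000/200000000 = 390 μs.
Pipeline fill: first packet needs 4·t_tx to clear all hops; remaining 41 packets each add one t_tx.
Total = (4+42-1)·t_tx + 4·t_prop = 45·13.6784 + 4·390 = 2180 μs.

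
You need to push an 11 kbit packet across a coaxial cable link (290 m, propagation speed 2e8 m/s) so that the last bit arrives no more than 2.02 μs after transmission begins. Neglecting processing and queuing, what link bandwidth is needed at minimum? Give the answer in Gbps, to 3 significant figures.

19.3 Gbps

Propagation delay = 290 / 200000000 = 1.45 μs.
Transmission budget = 2.02 − 1.45 = 0.57 μs.
R ≥ L / t_tx = 11000 bits / 5.7e-07 s = 19.3 Gbps.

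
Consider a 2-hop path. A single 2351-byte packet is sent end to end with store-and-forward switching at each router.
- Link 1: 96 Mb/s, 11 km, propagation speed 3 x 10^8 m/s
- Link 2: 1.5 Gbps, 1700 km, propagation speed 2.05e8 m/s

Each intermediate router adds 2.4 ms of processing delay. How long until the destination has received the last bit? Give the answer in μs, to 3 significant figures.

10900 μs

L = 2351 × 8 = 18808 bits.
Transmission delays (L/R per hop): 195.917, 12.5387 μs; sum = 208.455 μs.
Propagation delays (d/s per hop): 36.6667, 8292.68 μs; sum = 8329.35 μs.
Processing at 1 router(s): 1 × 2.4 ms = 2400 μs.
End-to-end = 10900 μs.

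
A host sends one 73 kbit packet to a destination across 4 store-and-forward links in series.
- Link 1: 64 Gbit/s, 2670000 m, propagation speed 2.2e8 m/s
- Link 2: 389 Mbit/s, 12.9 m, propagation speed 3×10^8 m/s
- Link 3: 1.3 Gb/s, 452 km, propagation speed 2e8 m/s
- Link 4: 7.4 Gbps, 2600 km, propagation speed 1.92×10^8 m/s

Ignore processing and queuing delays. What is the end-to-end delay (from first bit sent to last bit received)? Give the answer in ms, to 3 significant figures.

L = 73000 bits.
Transmission delays (L/R per hop): 0.00114063, 0.187661, 0.0561538, 0.00986486 ms; sum = 0.25482 ms.
Propagation delays (d/s per hop): 12.1364, 4.3e-05, 2.26, 13.5417 ms; sum = 27.9381 ms.
End-to-end = 28.2 ms.

28.2 ms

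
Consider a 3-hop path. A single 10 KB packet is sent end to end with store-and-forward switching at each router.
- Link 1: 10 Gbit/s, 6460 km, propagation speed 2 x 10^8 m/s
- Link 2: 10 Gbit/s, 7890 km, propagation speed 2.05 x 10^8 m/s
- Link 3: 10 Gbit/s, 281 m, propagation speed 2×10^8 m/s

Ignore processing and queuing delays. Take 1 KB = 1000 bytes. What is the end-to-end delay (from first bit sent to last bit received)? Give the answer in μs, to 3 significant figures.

70800 μs

L = 80000 bits.
Transmission delay per hop = L/R = 80000/10000000000 = 8 μs; 3 hops → 24 μs.
Propagation delays (d/s per hop): 32300, 38487.8, 1.405 μs; sum = 70789.2 μs.
End-to-end = 70800 μs.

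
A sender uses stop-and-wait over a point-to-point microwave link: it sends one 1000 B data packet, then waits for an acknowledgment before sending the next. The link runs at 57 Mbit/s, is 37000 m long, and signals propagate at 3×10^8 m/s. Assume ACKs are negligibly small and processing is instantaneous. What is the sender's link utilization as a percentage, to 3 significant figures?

t_tx = L/R = 8000/57000000 = 0.000140351 s.
t_prop = 37000/300000000 = 0.000123333 s; RTT = 0.000246667 s.
Cycle = t_tx + RTT = 0.000387018 s.
Utilization = t_tx / cycle = 0.000140351/0.000387018 = 36.3 %.

36.3 %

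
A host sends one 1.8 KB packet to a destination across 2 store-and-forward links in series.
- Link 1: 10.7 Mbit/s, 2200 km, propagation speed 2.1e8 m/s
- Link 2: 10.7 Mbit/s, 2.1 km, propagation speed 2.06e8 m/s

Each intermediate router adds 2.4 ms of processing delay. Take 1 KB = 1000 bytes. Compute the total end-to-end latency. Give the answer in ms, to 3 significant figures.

15.6 ms

L = 14400 bits.
Transmission delay per hop = L/R = 14400/10700000 = 1.34579 ms; 2 hops → 2.69159 ms.
Propagation delays (d/s per hop): 10.4762, 0.0101942 ms; sum = 10.4864 ms.
Processing at 1 router(s): 1 × 2.4 ms = 2.4 ms.
End-to-end = 15.6 ms.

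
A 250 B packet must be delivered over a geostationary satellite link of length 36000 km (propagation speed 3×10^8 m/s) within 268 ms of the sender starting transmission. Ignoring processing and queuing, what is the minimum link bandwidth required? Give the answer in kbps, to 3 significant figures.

13.5 kbps

L = 2000 bits.
Propagation delay = 36000000 / 300000000 = 120 ms.
Transmission budget = 268 − 120 = 148 ms.
R ≥ L / t_tx = 2000 bits / 0.148 s = 13.5 kbps.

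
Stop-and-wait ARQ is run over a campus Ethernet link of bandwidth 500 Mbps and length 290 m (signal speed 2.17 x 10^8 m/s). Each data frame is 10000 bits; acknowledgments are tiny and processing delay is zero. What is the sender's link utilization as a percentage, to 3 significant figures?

t_tx = L/R = 10000/500000000 = 2e-05 s.
t_prop = 290/217000000 = 1.33641e-06 s; RTT = 2.67281e-06 s.
Cycle = t_tx + RTT = 2.26728e-05 s.
Utilization = t_tx / cycle = 2e-05/2.26728e-05 = 88.2 %.

88.2 %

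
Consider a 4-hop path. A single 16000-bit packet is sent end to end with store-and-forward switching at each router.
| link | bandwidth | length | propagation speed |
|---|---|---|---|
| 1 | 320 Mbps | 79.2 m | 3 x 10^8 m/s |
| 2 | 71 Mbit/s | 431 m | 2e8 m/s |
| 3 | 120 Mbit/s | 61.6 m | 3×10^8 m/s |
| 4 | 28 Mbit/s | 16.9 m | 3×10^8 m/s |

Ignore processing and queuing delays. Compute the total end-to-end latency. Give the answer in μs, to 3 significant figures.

Transmission delays (L/R per hop): 50, 225.352, 133.333, 571.429 μs; sum = 980.114 μs.
Propagation delays (d/s per hop): 0.264, 2.155, 0.205333, 0.0563333 μs; sum = 2.68067 μs.
End-to-end = 983 μs.

983 μs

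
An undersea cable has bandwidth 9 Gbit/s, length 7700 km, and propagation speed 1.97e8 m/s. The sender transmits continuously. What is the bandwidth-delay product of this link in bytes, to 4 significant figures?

43970000 bytes

Propagation delay = 7700000 / 197000000 = 0.0390863 s.
BDP = R × t_prop = 9000000000 × 0.0390863 = 351777000 bits.
In bytes: 351777000/8 = 43970000 bytes.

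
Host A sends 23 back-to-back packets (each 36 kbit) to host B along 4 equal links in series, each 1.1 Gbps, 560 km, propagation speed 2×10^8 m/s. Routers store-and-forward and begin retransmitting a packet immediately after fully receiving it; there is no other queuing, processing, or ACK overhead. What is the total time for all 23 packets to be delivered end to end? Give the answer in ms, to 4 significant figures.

Per-hop transmission t_tx = L/R = 36000/1100000000 = 0.0327273 ms.
Per-hop propagation t_prop = 560000/200000000 = 2.8 ms.
Pipeline fill: first packet needs 4·t_tx to clear all hops; remaining 22 packets each add one t_tx.
Total = (4+23-1)·t_tx + 4·t_prop = 26·0.0327273 + 4·2.8 = 12.05 ms.

12.05 ms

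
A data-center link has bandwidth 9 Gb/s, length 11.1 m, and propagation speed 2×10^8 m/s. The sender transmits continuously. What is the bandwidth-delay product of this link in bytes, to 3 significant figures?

62.4 bytes

Propagation delay = 11.1 / 200000000 = 5.55e-08 s.
BDP = R × t_prop = 9000000000 × 5.55e-08 = 499.5 bits.
In bytes: 499.5/8 = 62.4 bytes.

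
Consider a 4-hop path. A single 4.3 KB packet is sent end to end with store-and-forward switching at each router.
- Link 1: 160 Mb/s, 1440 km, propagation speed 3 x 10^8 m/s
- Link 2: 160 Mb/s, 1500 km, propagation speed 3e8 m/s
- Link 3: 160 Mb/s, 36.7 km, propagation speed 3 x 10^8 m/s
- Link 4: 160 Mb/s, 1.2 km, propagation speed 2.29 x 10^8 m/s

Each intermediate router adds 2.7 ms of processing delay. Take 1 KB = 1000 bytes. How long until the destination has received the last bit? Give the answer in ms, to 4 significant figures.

18.89 ms

L = 34400 bits.
Transmission delay per hop = L/R = 34400/160000000 = 0.215 ms; 4 hops → 0.86 ms.
Propagation delays (d/s per hop): 4.8, 5, 0.122333, 0.00524017 ms; sum = 9.92757 ms.
Processing at 3 router(s): 3 × 2.7 ms = 8.1 ms.
End-to-end = 18.89 ms.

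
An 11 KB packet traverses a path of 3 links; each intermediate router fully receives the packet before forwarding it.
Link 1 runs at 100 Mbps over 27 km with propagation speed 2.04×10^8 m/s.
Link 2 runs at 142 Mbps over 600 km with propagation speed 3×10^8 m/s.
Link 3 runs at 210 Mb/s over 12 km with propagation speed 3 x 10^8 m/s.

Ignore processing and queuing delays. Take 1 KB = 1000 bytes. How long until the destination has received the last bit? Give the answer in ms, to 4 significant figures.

L = 88000 bits.
Transmission delays (L/R per hop): 0.88, 0.619718, 0.419048 ms; sum = 1.91877 ms.
Propagation delays (d/s per hop): 0.132353, 2, 0.04 ms; sum = 2.17235 ms.
End-to-end = 4.091 ms.

4.091 ms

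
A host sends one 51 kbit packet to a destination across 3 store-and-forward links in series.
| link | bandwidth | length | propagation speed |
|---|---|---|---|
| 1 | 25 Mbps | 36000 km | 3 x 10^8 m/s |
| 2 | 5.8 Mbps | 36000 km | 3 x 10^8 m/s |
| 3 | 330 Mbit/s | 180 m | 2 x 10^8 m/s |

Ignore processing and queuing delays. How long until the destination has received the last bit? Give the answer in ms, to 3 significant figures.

251 ms

L = 51000 bits.
Transmission delays (L/R per hop): 2.04, 8.7931, 0.154545 ms; sum = 10.9876 ms.
Propagation delays (d/s per hop): 120, 120, 0.0009 ms; sum = 240.001 ms.
End-to-end = 251 ms.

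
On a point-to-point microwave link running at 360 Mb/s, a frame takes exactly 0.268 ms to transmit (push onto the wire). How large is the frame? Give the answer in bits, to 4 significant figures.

96480 bits

L = R × t_tx = 360000000 b/s × 0.000268 s = 96480 bits.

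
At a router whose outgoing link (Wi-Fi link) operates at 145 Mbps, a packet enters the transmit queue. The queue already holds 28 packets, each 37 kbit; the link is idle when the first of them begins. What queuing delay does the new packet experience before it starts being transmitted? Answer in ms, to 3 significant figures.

Each queued packet: L/R = 37000/145000000 = 0.255172 ms.
28 queued → 7.14483 ms.
Queuing delay = 7.14 ms.

7.14 ms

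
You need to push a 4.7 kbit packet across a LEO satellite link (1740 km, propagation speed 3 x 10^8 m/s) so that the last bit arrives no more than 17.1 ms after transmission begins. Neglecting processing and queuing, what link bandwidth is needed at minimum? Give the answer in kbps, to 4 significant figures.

Propagation delay = 1740000 / 300000000 = 5.8 ms.
Transmission budget = 17.1 − 5.8 = 11.3 ms.
R ≥ L / t_tx = 4700 bits / 0.0113 s = 415.9 kbps.

415.9 kbps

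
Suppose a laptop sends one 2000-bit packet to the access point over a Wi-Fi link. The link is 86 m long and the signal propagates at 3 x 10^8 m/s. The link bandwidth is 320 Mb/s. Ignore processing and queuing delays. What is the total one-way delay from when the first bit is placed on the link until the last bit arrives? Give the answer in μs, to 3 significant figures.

6.54 μs

Transmission delay = L/R = 2000 / 320000000 = 6.25 μs.
Propagation delay = d/s = 86 m / 300000000 m/s = 0.286667 μs.
Total = 6.54 μs.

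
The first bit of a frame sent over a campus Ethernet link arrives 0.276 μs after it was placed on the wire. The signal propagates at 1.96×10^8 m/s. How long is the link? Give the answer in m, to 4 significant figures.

54.10 m

d = s × t_prop = 196000000 × 2.76e-07 = 54.10 m.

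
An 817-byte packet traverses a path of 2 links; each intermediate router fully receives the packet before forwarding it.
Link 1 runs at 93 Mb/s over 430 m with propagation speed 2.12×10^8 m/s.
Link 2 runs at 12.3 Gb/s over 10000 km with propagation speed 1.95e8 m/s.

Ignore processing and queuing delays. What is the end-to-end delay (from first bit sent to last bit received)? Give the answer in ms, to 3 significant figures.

L = 817 × 8 = 6536 bits.
Transmission delays (L/R per hop): 0.0702796, 0.000531382 ms; sum = 0.070811 ms.
Propagation delays (d/s per hop): 0.0020283, 51.2821 ms; sum = 51.2841 ms.
End-to-end = 51.4 ms.

51.4 ms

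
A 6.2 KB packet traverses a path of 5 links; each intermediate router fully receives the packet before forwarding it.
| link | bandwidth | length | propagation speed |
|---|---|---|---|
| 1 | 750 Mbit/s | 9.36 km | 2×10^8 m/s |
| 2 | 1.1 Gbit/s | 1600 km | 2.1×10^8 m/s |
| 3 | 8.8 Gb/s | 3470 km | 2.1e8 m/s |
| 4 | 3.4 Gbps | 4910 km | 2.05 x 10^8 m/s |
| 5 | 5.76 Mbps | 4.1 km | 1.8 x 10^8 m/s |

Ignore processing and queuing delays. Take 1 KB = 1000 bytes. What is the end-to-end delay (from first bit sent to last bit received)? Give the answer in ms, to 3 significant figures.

L = 49600 bits.
Transmission delays (L/R per hop): 0.0661333, 0.0450909, 0.00563636, 0.0145882, 8.61111 ms; sum = 8.74256 ms.
Propagation delays (d/s per hop): 0.0468, 7.61905, 16.5238, 23.9512, 0.0227778 ms; sum = 48.1637 ms.
End-to-end = 56.9 ms.

56.9 ms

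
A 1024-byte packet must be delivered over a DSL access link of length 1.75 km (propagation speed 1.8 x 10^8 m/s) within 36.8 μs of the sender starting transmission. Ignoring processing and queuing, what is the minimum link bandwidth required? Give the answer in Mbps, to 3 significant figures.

303 Mbps

L = 8192 bits.
Propagation delay = 1750 / 180000000 = 9.72222 μs.
Transmission budget = 36.8 − 9.72222 = 27.0778 μs.
R ≥ L / t_tx = 8192 bits / 2.70778e-05 s = 303 Mbps.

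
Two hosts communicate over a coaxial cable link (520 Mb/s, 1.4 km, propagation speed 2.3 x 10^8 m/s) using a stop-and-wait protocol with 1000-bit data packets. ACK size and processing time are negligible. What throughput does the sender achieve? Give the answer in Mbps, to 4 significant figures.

t_tx = L/R = 1000/520000000 = 1.92308e-06 s.
t_prop = 1400/2.3e+08 = 6.08696e-06 s; RTT = 1.21739e-05 s.
Cycle = t_tx + RTT = 1.4097e-05 s.
Throughput = L / cycle = 1000 / 1.4097e-05 = 70.94 Mbps.

70.94 Mbps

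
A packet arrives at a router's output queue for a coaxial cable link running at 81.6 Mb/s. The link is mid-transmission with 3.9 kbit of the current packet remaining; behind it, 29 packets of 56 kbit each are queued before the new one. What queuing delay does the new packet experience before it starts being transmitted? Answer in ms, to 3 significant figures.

19.9 ms

Each queued packet: L/R = 56000/81600000 = 0.686275 ms.
29 queued → 19.902 ms.
Plus remaining 3900 bits of current packet: 0.0477941 ms.
Queuing delay = 19.9 ms.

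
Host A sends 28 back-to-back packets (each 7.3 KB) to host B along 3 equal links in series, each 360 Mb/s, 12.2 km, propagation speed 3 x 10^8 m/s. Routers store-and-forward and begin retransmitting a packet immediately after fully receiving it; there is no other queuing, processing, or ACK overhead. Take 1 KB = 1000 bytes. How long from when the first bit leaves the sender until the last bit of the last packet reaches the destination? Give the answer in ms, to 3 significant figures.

Per-hop transmission t_tx = L/R = 58400/360000000 = 0.162222 ms.
Per-hop propagation t_prop = 12200/300000000 = 0.0406667 ms.
Pipeline fill: first packet needs 3·t_tx to clear all hops; remaining 27 packets each add one t_tx.
Total = (3+28-1)·t_tx + 3·t_prop = 30·0.162222 + 3·0.0406667 = 4.99 ms.

4.99 ms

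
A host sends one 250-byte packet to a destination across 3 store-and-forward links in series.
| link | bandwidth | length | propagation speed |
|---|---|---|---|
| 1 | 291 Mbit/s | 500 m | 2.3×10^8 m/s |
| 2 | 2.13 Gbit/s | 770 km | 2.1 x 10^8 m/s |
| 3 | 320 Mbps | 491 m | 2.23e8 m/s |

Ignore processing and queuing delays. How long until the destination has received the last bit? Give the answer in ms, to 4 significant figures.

L = 250 × 8 = 2000 bits.
Transmission delays (L/R per hop): 0.00687285, 0.000938967, 0.00625 ms; sum = 0.0140618 ms.
Propagation delays (d/s per hop): 0.00217391, 3.66667, 0.00220179 ms; sum = 3.67104 ms.
End-to-end = 3.685 ms.

3.685 ms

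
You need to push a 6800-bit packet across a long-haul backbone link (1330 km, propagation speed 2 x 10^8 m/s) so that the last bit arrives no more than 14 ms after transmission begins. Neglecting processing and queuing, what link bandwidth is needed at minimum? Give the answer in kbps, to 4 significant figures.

925.2 kbps

Propagation delay = 1330000 / 200000000 = 6.65 ms.
Transmission budget = 14 − 6.65 = 7.35 ms.
R ≥ L / t_tx = 6800 bits / 0.00735 s = 925.2 kbps.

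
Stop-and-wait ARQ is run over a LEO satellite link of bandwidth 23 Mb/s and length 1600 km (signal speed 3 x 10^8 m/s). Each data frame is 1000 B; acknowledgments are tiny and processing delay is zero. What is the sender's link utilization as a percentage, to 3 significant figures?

3.16 %

t_tx = L/R = 8000/23000000 = 0.000347826 s.
t_prop = 1600000/300000000 = 0.00533333 s; RTT = 0.0106667 s.
Cycle = t_tx + RTT = 0.0110145 s.
Utilization = t_tx / cycle = 0.000347826/0.0110145 = 3.16 %.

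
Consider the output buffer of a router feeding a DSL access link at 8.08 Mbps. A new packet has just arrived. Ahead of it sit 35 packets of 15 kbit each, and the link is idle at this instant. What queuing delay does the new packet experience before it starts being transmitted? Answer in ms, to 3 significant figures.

Each queued packet: L/R = 15000/8080000 = 1.85644 ms.
35 queued → 64.9752 ms.
Queuing delay = 65.0 ms.

65.0 ms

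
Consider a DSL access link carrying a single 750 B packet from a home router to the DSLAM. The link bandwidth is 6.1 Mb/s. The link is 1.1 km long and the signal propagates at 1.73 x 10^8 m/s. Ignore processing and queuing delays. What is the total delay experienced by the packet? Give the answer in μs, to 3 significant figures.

990 μs

L = 750 × 8 = 6000 bits.
Transmission delay = L/R = 6000 / 6100000 = 983.607 μs.
Propagation delay = d/s = 1100 m / 173000000 m/s = 6.35838 μs.
Total = 990 μs.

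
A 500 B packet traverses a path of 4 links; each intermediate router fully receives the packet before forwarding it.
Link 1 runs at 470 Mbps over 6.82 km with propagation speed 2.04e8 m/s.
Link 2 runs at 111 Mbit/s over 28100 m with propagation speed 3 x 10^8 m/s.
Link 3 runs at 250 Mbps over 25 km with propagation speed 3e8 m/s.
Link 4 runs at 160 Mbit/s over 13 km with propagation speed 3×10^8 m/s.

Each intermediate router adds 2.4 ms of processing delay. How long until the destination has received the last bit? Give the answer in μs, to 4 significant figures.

7539 μs

L = 500 × 8 = 4000 bits.
Transmission delays (L/R per hop): 8.51064, 36.036, 16, 25 μs; sum = 85.5467 μs.
Propagation delays (d/s per hop): 33.4314, 93.6667, 83.3333, 43.3333 μs; sum = 253.765 μs.
Processing at 3 router(s): 3 × 2.4 ms = 7200 μs.
End-to-end = 7539 μs.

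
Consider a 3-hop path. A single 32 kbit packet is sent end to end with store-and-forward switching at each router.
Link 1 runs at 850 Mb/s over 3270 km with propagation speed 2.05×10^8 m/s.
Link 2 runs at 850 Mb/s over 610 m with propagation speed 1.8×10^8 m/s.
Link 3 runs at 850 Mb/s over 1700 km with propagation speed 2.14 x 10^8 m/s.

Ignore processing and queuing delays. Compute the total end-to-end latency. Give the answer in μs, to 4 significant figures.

24010 μs

L = 32000 bits.
Transmission delay per hop = L/R = 32000/850000000 = 37.6471 μs; 3 hops → 112.941 μs.
Propagation delays (d/s per hop): 15951.2, 3.38889, 7943.93 μs; sum = 23898.5 μs.
End-to-end = 24010 μs.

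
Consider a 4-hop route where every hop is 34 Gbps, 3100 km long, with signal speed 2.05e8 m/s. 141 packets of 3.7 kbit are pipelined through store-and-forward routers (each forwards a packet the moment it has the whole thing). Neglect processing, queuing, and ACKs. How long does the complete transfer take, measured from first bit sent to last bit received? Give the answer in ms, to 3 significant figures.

Per-hop transmission t_tx = L/R = 3700/34000000000 = 0.000108824 ms.
Per-hop propagation t_prop = 3100000/2.05e+08 = 15.122 ms.
Pipeline fill: first packet needs 4·t_tx to clear all hops; remaining 140 packets each add one t_tx.
Total = (4+141-1)·t_tx + 4·t_prop = 144·0.000108824 + 4·15.122 = 60.5 ms.

60.5 ms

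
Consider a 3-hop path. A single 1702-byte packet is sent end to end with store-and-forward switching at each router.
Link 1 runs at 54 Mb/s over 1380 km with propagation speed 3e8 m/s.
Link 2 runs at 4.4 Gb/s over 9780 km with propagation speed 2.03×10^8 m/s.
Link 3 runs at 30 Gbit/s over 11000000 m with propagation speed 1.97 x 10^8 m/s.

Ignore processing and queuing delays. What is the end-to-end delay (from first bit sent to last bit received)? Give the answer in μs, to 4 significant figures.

L = 1702 × 8 = 13616 bits.
Transmission delays (L/R per hop): 252.148, 3.09455, 0.453867 μs; sum = 255.697 μs.
Propagation delays (d/s per hop): 4600, 48177.3, 55837.6 μs; sum = 108615 μs.
End-to-end = 108900 μs.

108900 μs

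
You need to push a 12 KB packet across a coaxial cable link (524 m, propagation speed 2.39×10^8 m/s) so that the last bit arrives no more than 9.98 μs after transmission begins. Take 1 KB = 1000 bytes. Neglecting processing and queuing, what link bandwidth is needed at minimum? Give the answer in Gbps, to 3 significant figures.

12.3 Gbps

L = 96000 bits.
Propagation delay = 524 / 239000000 = 2.19247 μs.
Transmission budget = 9.98 − 2.19247 = 7.78753 μs.
R ≥ L / t_tx = 96000 bits / 7.78753e-06 s = 12.3 Gbps.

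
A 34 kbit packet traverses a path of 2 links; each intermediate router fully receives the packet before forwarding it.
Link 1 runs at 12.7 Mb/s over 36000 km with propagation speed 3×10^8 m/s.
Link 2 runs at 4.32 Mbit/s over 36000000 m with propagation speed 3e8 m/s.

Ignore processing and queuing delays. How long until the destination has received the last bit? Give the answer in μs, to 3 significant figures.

251000 μs

L = 34000 bits.
Transmission delays (L/R per hop): 2677.17, 7870.37 μs; sum = 10547.5 μs.
Propagation delays (d/s per hop): 120000, 120000 μs; sum = 240000 μs.
End-to-end = 251000 μs.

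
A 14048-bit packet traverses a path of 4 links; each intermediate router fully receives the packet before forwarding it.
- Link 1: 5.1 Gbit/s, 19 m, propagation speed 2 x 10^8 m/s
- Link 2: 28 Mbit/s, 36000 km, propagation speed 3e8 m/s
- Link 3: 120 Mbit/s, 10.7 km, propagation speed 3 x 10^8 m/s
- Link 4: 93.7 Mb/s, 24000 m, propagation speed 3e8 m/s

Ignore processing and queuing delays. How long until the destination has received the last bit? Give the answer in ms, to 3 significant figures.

121 ms

Transmission delays (L/R per hop): 0.00275451, 0.501714, 0.117067, 0.149925 ms; sum = 0.771461 ms.
Propagation delays (d/s per hop): 9.5e-05, 120, 0.0356667, 0.08 ms; sum = 120.116 ms.
End-to-end = 121 ms.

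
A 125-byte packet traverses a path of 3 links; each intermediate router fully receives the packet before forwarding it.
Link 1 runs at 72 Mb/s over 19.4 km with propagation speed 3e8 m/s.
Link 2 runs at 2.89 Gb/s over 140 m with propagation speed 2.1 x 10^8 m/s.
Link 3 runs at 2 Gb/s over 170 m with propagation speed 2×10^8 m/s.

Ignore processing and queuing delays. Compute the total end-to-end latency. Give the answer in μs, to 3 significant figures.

80.9 μs

L = 125 × 8 = 1000 bits.
Transmission delays (L/R per hop): 13.8889, 0.346021, 0.5 μs; sum = 14.7349 μs.
Propagation delays (d/s per hop): 64.6667, 0.666667, 0.85 μs; sum = 66.1833 μs.
End-to-end = 80.9 μs.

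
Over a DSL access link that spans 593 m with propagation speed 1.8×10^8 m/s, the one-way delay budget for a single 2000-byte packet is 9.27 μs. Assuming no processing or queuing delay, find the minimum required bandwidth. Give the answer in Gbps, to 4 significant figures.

L = 16000 bits.
Propagation delay = 593 / 180000000 = 3.29444 μs.
Transmission budget = 9.27 − 3.29444 = 5.97556 μs.
R ≥ L / t_tx = 16000 bits / 5.97556e-06 s = 2.678 Gbps.

2.678 Gbps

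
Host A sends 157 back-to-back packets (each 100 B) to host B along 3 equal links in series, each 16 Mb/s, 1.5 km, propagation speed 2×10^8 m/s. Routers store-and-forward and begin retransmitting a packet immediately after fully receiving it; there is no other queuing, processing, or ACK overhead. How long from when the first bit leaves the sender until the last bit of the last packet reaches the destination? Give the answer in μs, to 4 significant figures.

7973 μs

Per-hop transmission t_tx = L/R = 800/16000000 = 50 μs.
Per-hop propagation t_prop = 1500/200000000 = 7.5 μs.
Pipeline fill: first packet needs 3·t_tx to clear all hops; remaining 156 packets each add one t_tx.
Total = (3+157-1)·t_tx + 3·t_prop = 159·50 + 3·7.5 = 7973 μs.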